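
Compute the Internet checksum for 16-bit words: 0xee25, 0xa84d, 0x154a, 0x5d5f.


Sum all words (with carry folding):
+ 0xee25 = 0xee25
+ 0xa84d = 0x9673
+ 0x154a = 0xabbd
+ 0x5d5f = 0x091d
One's complement: ~0x091d
Checksum = 0xf6e2


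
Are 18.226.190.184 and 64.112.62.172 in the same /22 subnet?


Mask: 255.255.252.0
18.226.190.184 AND mask = 18.226.188.0
64.112.62.172 AND mask = 64.112.60.0
No, different subnets (18.226.188.0 vs 64.112.60.0)


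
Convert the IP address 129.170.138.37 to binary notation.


129 = 10000001
170 = 10101010
138 = 10001010
37 = 00100101
Binary: 10000001.10101010.10001010.00100101


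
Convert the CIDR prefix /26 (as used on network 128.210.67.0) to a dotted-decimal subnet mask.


/26 means 26 network bits, 6 host bits
Binary: 11111111111111111111111111000000
Mask: 255.255.255.192


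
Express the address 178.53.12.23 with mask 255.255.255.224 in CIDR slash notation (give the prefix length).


Binary: 11111111.11111111.11111111.11100000
Count leading 1s
Prefix: /27


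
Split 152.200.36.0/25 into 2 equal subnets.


New prefix = 25 + 1 = 26
Each subnet has 64 addresses
  152.200.36.0/26
  152.200.36.64/26
Subnets: 152.200.36.0/26, 152.200.36.64/26


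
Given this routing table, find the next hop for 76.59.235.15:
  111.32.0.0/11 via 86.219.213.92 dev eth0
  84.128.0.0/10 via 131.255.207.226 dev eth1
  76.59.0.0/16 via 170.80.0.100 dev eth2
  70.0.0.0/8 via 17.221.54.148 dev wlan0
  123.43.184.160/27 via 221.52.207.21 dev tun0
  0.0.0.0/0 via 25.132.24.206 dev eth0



Longest prefix match for 76.59.235.15:
  /11 111.32.0.0: no
  /10 84.128.0.0: no
  /16 76.59.0.0: MATCH
  /8 70.0.0.0: no
  /27 123.43.184.160: no
  /0 0.0.0.0: MATCH
Selected: next-hop 170.80.0.100 via eth2 (matched /16)


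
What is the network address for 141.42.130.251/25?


IP:   10001101.00101010.10000010.11111011
Mask: 11111111.11111111.11111111.10000000
AND operation:
Net:  10001101.00101010.10000010.10000000
Network: 141.42.130.128/25


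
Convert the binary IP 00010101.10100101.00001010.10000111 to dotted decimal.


00010101 = 21
10100101 = 165
00001010 = 10
10000111 = 135
IP: 21.165.10.135


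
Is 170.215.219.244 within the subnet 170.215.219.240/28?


Subnet network: 170.215.219.240
Test IP AND mask: 170.215.219.240
Yes, 170.215.219.244 is in 170.215.219.240/28


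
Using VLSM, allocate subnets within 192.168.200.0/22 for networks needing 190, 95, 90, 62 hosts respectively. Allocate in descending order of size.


190 hosts -> /24 (254 usable): 192.168.200.0/24
95 hosts -> /25 (126 usable): 192.168.201.0/25
90 hosts -> /25 (126 usable): 192.168.201.128/25
62 hosts -> /26 (62 usable): 192.168.202.0/26
Allocation: 192.168.200.0/24 (190 hosts, 254 usable); 192.168.201.0/25 (95 hosts, 126 usable); 192.168.201.128/25 (90 hosts, 126 usable); 192.168.202.0/26 (62 hosts, 62 usable)


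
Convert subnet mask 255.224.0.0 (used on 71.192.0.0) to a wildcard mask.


Subnet mask: 255.224.0.0
Wildcard = 255.255.255.255 - subnet mask
255 - 255 = 0
255 - 224 = 31
255 - 0 = 255
255 - 0 = 255
Wildcard: 0.31.255.255


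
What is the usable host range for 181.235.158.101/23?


Network: 181.235.158.0
Broadcast: 181.235.159.255
First usable = network + 1
Last usable = broadcast - 1
Range: 181.235.158.1 to 181.235.159.254


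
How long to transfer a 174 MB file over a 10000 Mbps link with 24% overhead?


Effective throughput = 10000 * (1 - 24/100) = 7600 Mbps
File size in Mb = 174 * 8 = 1392 Mb
Time = 1392 / 7600
Time = 0.1832 seconds


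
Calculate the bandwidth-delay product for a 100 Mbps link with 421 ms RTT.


BDP = bandwidth * RTT
= 100 Mbps * 421 ms
= 100 * 1e6 * 421 / 1000 bits
= 42100000 bits
= 5262500 bytes
= 5139.1602 KB
BDP = 42100000 bits (5262500 bytes)


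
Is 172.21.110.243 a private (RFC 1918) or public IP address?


RFC 1918 private ranges:
  10.0.0.0/8 (10.0.0.0 - 10.255.255.255)
  172.16.0.0/12 (172.16.0.0 - 172.31.255.255)
  192.168.0.0/16 (192.168.0.0 - 192.168.255.255)
Private (in 172.16.0.0/12)


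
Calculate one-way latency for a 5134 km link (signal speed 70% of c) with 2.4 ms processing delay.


Speed = 0.7 * 3e5 km/s = 210000 km/s
Propagation delay = 5134 / 210000 = 0.0244 s = 24.4476 ms
Processing delay = 2.4 ms
Total one-way latency = 26.8476 ms


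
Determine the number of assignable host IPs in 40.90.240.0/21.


Host bits = 32 - 21 = 11
Total addresses = 2^11 = 2048
Usable = total - 2 (network and broadcast)
Usable hosts: 2046


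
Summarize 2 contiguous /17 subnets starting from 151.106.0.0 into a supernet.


Original prefix: /17
Number of subnets: 2 = 2^1
New prefix = 17 - 1 = 16
Supernet: 151.106.0.0/16


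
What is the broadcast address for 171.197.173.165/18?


Network: 171.197.128.0/18
Host bits = 14
Set all host bits to 1:
Broadcast: 171.197.191.255


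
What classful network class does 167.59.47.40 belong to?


First octet: 167
Binary: 10100111
10xxxxxx -> Class B (128-191)
Class B, default mask 255.255.0.0 (/16)


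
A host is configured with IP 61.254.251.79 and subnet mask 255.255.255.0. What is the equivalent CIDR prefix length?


Binary: 11111111.11111111.11111111.00000000
Count leading 1s
Prefix: /24


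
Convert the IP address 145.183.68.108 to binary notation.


145 = 10010001
183 = 10110111
68 = 01000100
108 = 01101100
Binary: 10010001.10110111.01000100.01101100


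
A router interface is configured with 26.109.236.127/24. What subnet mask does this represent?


/24 means 24 network bits, 8 host bits
Binary: 11111111111111111111111100000000
Mask: 255.255.255.0


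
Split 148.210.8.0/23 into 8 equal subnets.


New prefix = 23 + 3 = 26
Each subnet has 64 addresses
  148.210.8.0/26
  148.210.8.64/26
  148.210.8.128/26
  148.210.8.192/26
  148.210.9.0/26
  148.210.9.64/26
  148.210.9.128/26
  148.210.9.192/26
Subnets: 148.210.8.0/26, 148.210.8.64/26, 148.210.8.128/26, 148.210.8.192/26, 148.210.9.0/26, 148.210.9.64/26, 148.210.9.128/26, 148.210.9.192/26


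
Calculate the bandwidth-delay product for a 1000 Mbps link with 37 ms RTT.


BDP = bandwidth * RTT
= 1000 Mbps * 37 ms
= 1000 * 1e6 * 37 / 1000 bits
= 37000000 bits
= 4625000 bytes
= 4516.6016 KB
BDP = 37000000 bits (4625000 bytes)


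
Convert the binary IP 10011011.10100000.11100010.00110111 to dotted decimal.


10011011 = 155
10100000 = 160
11100010 = 226
00110111 = 55
IP: 155.160.226.55


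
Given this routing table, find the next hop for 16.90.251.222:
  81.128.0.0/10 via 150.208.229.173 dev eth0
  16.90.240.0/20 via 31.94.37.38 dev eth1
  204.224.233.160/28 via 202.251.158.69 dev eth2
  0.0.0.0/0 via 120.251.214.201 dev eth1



Longest prefix match for 16.90.251.222:
  /10 81.128.0.0: no
  /20 16.90.240.0: MATCH
  /28 204.224.233.160: no
  /0 0.0.0.0: MATCH
Selected: next-hop 31.94.37.38 via eth1 (matched /20)


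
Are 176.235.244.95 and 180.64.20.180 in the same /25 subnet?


Mask: 255.255.255.128
176.235.244.95 AND mask = 176.235.244.0
180.64.20.180 AND mask = 180.64.20.128
No, different subnets (176.235.244.0 vs 180.64.20.128)


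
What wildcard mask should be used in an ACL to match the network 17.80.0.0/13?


Subnet mask: 255.248.0.0
Wildcard = 255.255.255.255 - subnet mask
255 - 255 = 0
255 - 248 = 7
255 - 0 = 255
255 - 0 = 255
Wildcard: 0.7.255.255


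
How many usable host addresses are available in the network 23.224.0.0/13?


Host bits = 32 - 13 = 19
Total addresses = 2^19 = 524288
Usable = total - 2 (network and broadcast)
Usable hosts: 524286


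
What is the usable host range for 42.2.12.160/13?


Network: 42.0.0.0
Broadcast: 42.7.255.255
First usable = network + 1
Last usable = broadcast - 1
Range: 42.0.0.1 to 42.7.255.254


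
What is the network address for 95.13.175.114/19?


IP:   01011111.00001101.10101111.01110010
Mask: 11111111.11111111.11100000.00000000
AND operation:
Net:  01011111.00001101.10100000.00000000
Network: 95.13.160.0/19


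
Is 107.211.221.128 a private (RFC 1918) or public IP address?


RFC 1918 private ranges:
  10.0.0.0/8 (10.0.0.0 - 10.255.255.255)
  172.16.0.0/12 (172.16.0.0 - 172.31.255.255)
  192.168.0.0/16 (192.168.0.0 - 192.168.255.255)
Public (not in any RFC 1918 range)


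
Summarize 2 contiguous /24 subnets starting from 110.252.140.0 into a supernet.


Original prefix: /24
Number of subnets: 2 = 2^1
New prefix = 24 - 1 = 23
Supernet: 110.252.140.0/23


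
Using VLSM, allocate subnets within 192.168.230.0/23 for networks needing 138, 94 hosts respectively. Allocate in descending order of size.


138 hosts -> /24 (254 usable): 192.168.230.0/24
94 hosts -> /25 (126 usable): 192.168.231.0/25
Allocation: 192.168.230.0/24 (138 hosts, 254 usable); 192.168.231.0/25 (94 hosts, 126 usable)


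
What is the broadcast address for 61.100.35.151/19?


Network: 61.100.32.0/19
Host bits = 13
Set all host bits to 1:
Broadcast: 61.100.63.255


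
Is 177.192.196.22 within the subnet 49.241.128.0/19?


Subnet network: 49.241.128.0
Test IP AND mask: 177.192.192.0
No, 177.192.196.22 is not in 49.241.128.0/19


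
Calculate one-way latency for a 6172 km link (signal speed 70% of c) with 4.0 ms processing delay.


Speed = 0.7 * 3e5 km/s = 210000 km/s
Propagation delay = 6172 / 210000 = 0.0294 s = 29.3905 ms
Processing delay = 4.0 ms
Total one-way latency = 33.3905 ms


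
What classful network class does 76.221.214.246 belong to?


First octet: 76
Binary: 01001100
0xxxxxxx -> Class A (1-126)
Class A, default mask 255.0.0.0 (/8)


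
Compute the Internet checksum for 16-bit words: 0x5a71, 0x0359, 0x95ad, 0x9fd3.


Sum all words (with carry folding):
+ 0x5a71 = 0x5a71
+ 0x0359 = 0x5dca
+ 0x95ad = 0xf377
+ 0x9fd3 = 0x934b
One's complement: ~0x934b
Checksum = 0x6cb4


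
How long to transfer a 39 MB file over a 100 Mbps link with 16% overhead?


Effective throughput = 100 * (1 - 16/100) = 84 Mbps
File size in Mb = 39 * 8 = 312 Mb
Time = 312 / 84
Time = 3.7143 seconds


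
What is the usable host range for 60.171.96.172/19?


Network: 60.171.96.0
Broadcast: 60.171.127.255
First usable = network + 1
Last usable = broadcast - 1
Range: 60.171.96.1 to 60.171.127.254


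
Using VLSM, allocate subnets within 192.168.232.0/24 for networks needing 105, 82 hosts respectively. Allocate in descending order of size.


105 hosts -> /25 (126 usable): 192.168.232.0/25
82 hosts -> /25 (126 usable): 192.168.232.128/25
Allocation: 192.168.232.0/25 (105 hosts, 126 usable); 192.168.232.128/25 (82 hosts, 126 usable)


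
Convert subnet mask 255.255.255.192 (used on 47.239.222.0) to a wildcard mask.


Subnet mask: 255.255.255.192
Wildcard = 255.255.255.255 - subnet mask
255 - 255 = 0
255 - 255 = 0
255 - 255 = 0
255 - 192 = 63
Wildcard: 0.0.0.63


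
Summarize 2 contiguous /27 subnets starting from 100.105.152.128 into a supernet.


Original prefix: /27
Number of subnets: 2 = 2^1
New prefix = 27 - 1 = 26
Supernet: 100.105.152.128/26


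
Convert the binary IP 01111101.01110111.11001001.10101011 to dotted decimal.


01111101 = 125
01110111 = 119
11001001 = 201
10101011 = 171
IP: 125.119.201.171


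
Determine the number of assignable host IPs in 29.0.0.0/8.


Host bits = 32 - 8 = 24
Total addresses = 2^24 = 16777216
Usable = total - 2 (network and broadcast)
Usable hosts: 16777214


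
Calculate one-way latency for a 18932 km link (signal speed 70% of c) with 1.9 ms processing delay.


Speed = 0.7 * 3e5 km/s = 210000 km/s
Propagation delay = 18932 / 210000 = 0.0902 s = 90.1524 ms
Processing delay = 1.9 ms
Total one-way latency = 92.0524 ms


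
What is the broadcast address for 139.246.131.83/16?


Network: 139.246.0.0/16
Host bits = 16
Set all host bits to 1:
Broadcast: 139.246.255.255


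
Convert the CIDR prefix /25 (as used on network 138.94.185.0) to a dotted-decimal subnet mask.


/25 means 25 network bits, 7 host bits
Binary: 11111111111111111111111110000000
Mask: 255.255.255.128


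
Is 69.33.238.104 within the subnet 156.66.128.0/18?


Subnet network: 156.66.128.0
Test IP AND mask: 69.33.192.0
No, 69.33.238.104 is not in 156.66.128.0/18


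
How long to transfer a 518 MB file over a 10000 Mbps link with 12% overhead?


Effective throughput = 10000 * (1 - 12/100) = 8800 Mbps
File size in Mb = 518 * 8 = 4144 Mb
Time = 4144 / 8800
Time = 0.4709 seconds


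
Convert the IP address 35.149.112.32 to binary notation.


35 = 00100011
149 = 10010101
112 = 01110000
32 = 00100000
Binary: 00100011.10010101.01110000.00100000


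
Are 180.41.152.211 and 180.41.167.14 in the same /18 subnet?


Mask: 255.255.192.0
180.41.152.211 AND mask = 180.41.128.0
180.41.167.14 AND mask = 180.41.128.0
Yes, same subnet (180.41.128.0)


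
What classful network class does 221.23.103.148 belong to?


First octet: 221
Binary: 11011101
110xxxxx -> Class C (192-223)
Class C, default mask 255.255.255.0 (/24)


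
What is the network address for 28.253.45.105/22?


IP:   00011100.11111101.00101101.01101001
Mask: 11111111.11111111.11111100.00000000
AND operation:
Net:  00011100.11111101.00101100.00000000
Network: 28.253.44.0/22


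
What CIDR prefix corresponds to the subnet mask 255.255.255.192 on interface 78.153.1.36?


Binary: 11111111.11111111.11111111.11000000
Count leading 1s
Prefix: /26


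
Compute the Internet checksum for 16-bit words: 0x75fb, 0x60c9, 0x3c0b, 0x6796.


Sum all words (with carry folding):
+ 0x75fb = 0x75fb
+ 0x60c9 = 0xd6c4
+ 0x3c0b = 0x12d0
+ 0x6796 = 0x7a66
One's complement: ~0x7a66
Checksum = 0x8599


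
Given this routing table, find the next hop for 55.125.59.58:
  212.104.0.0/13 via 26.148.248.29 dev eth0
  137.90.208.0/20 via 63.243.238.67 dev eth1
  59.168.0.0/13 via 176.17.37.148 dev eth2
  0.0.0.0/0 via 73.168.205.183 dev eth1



Longest prefix match for 55.125.59.58:
  /13 212.104.0.0: no
  /20 137.90.208.0: no
  /13 59.168.0.0: no
  /0 0.0.0.0: MATCH
Selected: next-hop 73.168.205.183 via eth1 (matched /0)


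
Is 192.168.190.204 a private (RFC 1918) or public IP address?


RFC 1918 private ranges:
  10.0.0.0/8 (10.0.0.0 - 10.255.255.255)
  172.16.0.0/12 (172.16.0.0 - 172.31.255.255)
  192.168.0.0/16 (192.168.0.0 - 192.168.255.255)
Private (in 192.168.0.0/16)


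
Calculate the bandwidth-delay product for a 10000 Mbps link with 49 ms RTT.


BDP = bandwidth * RTT
= 10000 Mbps * 49 ms
= 10000 * 1e6 * 49 / 1000 bits
= 490000000 bits
= 61250000 bytes
= 59814.4531 KB
BDP = 490000000 bits (61250000 bytes)


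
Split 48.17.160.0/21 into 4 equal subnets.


New prefix = 21 + 2 = 23
Each subnet has 512 addresses
  48.17.160.0/23
  48.17.162.0/23
  48.17.164.0/23
  48.17.166.0/23
Subnets: 48.17.160.0/23, 48.17.162.0/23, 48.17.164.0/23, 48.17.166.0/23


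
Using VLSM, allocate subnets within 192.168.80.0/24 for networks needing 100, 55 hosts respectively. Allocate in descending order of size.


100 hosts -> /25 (126 usable): 192.168.80.0/25
55 hosts -> /26 (62 usable): 192.168.80.128/26
Allocation: 192.168.80.0/25 (100 hosts, 126 usable); 192.168.80.128/26 (55 hosts, 62 usable)


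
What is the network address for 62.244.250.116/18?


IP:   00111110.11110100.11111010.01110100
Mask: 11111111.11111111.11000000.00000000
AND operation:
Net:  00111110.11110100.11000000.00000000
Network: 62.244.192.0/18


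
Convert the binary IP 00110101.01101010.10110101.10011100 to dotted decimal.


00110101 = 53
01101010 = 106
10110101 = 181
10011100 = 156
IP: 53.106.181.156


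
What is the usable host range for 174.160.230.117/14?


Network: 174.160.0.0
Broadcast: 174.163.255.255
First usable = network + 1
Last usable = broadcast - 1
Range: 174.160.0.1 to 174.163.255.254


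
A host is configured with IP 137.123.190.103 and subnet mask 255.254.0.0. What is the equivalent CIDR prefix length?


Binary: 11111111.11111110.00000000.00000000
Count leading 1s
Prefix: /15


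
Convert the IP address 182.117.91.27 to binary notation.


182 = 10110110
117 = 01110101
91 = 01011011
27 = 00011011
Binary: 10110110.01110101.01011011.00011011


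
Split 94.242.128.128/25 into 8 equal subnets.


New prefix = 25 + 3 = 28
Each subnet has 16 addresses
  94.242.128.128/28
  94.242.128.144/28
  94.242.128.160/28
  94.242.128.176/28
  94.242.128.192/28
  94.242.128.208/28
  94.242.128.224/28
  94.242.128.240/28
Subnets: 94.242.128.128/28, 94.242.128.144/28, 94.242.128.160/28, 94.242.128.176/28, 94.242.128.192/28, 94.242.128.208/28, 94.242.128.224/28, 94.242.128.240/28


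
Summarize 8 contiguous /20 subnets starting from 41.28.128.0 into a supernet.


Original prefix: /20
Number of subnets: 8 = 2^3
New prefix = 20 - 3 = 17
Supernet: 41.28.128.0/17


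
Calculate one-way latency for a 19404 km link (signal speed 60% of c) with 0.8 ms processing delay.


Speed = 0.6 * 3e5 km/s = 180000 km/s
Propagation delay = 19404 / 180000 = 0.1078 s = 107.8 ms
Processing delay = 0.8 ms
Total one-way latency = 108.6 ms


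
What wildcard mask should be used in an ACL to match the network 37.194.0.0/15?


Subnet mask: 255.254.0.0
Wildcard = 255.255.255.255 - subnet mask
255 - 255 = 0
255 - 254 = 1
255 - 0 = 255
255 - 0 = 255
Wildcard: 0.1.255.255


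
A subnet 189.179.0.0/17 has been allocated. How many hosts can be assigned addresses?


Host bits = 32 - 17 = 15
Total addresses = 2^15 = 32768
Usable = total - 2 (network and broadcast)
Usable hosts: 32766


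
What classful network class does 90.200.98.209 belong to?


First octet: 90
Binary: 01011010
0xxxxxxx -> Class A (1-126)
Class A, default mask 255.0.0.0 (/8)


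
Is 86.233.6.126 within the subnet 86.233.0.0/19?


Subnet network: 86.233.0.0
Test IP AND mask: 86.233.0.0
Yes, 86.233.6.126 is in 86.233.0.0/19


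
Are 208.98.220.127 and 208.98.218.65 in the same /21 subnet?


Mask: 255.255.248.0
208.98.220.127 AND mask = 208.98.216.0
208.98.218.65 AND mask = 208.98.216.0
Yes, same subnet (208.98.216.0)


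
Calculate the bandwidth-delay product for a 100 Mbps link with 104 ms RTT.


BDP = bandwidth * RTT
= 100 Mbps * 104 ms
= 100 * 1e6 * 104 / 1000 bits
= 10400000 bits
= 1300000 bytes
= 1269.5312 KB
BDP = 10400000 bits (1300000 bytes)


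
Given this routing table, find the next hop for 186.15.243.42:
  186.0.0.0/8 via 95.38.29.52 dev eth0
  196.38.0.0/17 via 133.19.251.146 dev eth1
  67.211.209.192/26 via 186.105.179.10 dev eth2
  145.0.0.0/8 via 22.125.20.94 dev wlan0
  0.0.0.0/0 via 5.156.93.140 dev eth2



Longest prefix match for 186.15.243.42:
  /8 186.0.0.0: MATCH
  /17 196.38.0.0: no
  /26 67.211.209.192: no
  /8 145.0.0.0: no
  /0 0.0.0.0: MATCH
Selected: next-hop 95.38.29.52 via eth0 (matched /8)


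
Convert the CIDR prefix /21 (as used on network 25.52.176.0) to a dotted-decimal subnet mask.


/21 means 21 network bits, 11 host bits
Binary: 11111111111111111111100000000000
Mask: 255.255.248.0


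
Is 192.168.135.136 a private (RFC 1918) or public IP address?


RFC 1918 private ranges:
  10.0.0.0/8 (10.0.0.0 - 10.255.255.255)
  172.16.0.0/12 (172.16.0.0 - 172.31.255.255)
  192.168.0.0/16 (192.168.0.0 - 192.168.255.255)
Private (in 192.168.0.0/16)


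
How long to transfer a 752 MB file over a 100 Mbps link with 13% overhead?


Effective throughput = 100 * (1 - 13/100) = 87 Mbps
File size in Mb = 752 * 8 = 6016 Mb
Time = 6016 / 87
Time = 69.1494 seconds


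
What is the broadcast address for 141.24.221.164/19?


Network: 141.24.192.0/19
Host bits = 13
Set all host bits to 1:
Broadcast: 141.24.223.255


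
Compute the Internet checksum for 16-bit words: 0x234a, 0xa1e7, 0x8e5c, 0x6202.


Sum all words (with carry folding):
+ 0x234a = 0x234a
+ 0xa1e7 = 0xc531
+ 0x8e5c = 0x538e
+ 0x6202 = 0xb590
One's complement: ~0xb590
Checksum = 0x4a6f


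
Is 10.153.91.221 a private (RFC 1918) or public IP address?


RFC 1918 private ranges:
  10.0.0.0/8 (10.0.0.0 - 10.255.255.255)
  172.16.0.0/12 (172.16.0.0 - 172.31.255.255)
  192.168.0.0/16 (192.168.0.0 - 192.168.255.255)
Private (in 10.0.0.0/8)


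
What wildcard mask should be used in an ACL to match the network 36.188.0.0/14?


Subnet mask: 255.252.0.0
Wildcard = 255.255.255.255 - subnet mask
255 - 255 = 0
255 - 252 = 3
255 - 0 = 255
255 - 0 = 255
Wildcard: 0.3.255.255


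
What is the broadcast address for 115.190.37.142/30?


Network: 115.190.37.140/30
Host bits = 2
Set all host bits to 1:
Broadcast: 115.190.37.143


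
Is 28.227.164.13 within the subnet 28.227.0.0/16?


Subnet network: 28.227.0.0
Test IP AND mask: 28.227.0.0
Yes, 28.227.164.13 is in 28.227.0.0/16


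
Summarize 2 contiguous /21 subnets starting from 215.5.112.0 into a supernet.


Original prefix: /21
Number of subnets: 2 = 2^1
New prefix = 21 - 1 = 20
Supernet: 215.5.112.0/20


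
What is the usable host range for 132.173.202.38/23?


Network: 132.173.202.0
Broadcast: 132.173.203.255
First usable = network + 1
Last usable = broadcast - 1
Range: 132.173.202.1 to 132.173.203.254


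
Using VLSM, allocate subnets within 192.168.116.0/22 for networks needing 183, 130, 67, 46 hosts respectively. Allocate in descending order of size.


183 hosts -> /24 (254 usable): 192.168.116.0/24
130 hosts -> /24 (254 usable): 192.168.117.0/24
67 hosts -> /25 (126 usable): 192.168.118.0/25
46 hosts -> /26 (62 usable): 192.168.118.128/26
Allocation: 192.168.116.0/24 (183 hosts, 254 usable); 192.168.117.0/24 (130 hosts, 254 usable); 192.168.118.0/25 (67 hosts, 126 usable); 192.168.118.128/26 (46 hosts, 62 usable)


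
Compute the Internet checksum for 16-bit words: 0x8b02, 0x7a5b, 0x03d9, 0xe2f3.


Sum all words (with carry folding):
+ 0x8b02 = 0x8b02
+ 0x7a5b = 0x055e
+ 0x03d9 = 0x0937
+ 0xe2f3 = 0xec2a
One's complement: ~0xec2a
Checksum = 0x13d5


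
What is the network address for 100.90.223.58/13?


IP:   01100100.01011010.11011111.00111010
Mask: 11111111.11111000.00000000.00000000
AND operation:
Net:  01100100.01011000.00000000.00000000
Network: 100.88.0.0/13


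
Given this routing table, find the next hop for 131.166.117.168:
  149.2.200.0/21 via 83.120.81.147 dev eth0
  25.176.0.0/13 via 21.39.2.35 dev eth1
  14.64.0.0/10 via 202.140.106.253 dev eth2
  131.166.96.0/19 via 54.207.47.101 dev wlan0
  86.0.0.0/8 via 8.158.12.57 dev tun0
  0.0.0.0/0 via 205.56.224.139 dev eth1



Longest prefix match for 131.166.117.168:
  /21 149.2.200.0: no
  /13 25.176.0.0: no
  /10 14.64.0.0: no
  /19 131.166.96.0: MATCH
  /8 86.0.0.0: no
  /0 0.0.0.0: MATCH
Selected: next-hop 54.207.47.101 via wlan0 (matched /19)


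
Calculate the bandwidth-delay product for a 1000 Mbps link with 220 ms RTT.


BDP = bandwidth * RTT
= 1000 Mbps * 220 ms
= 1000 * 1e6 * 220 / 1000 bits
= 220000000 bits
= 27500000 bytes
= 26855.4688 KB
BDP = 220000000 bits (27500000 bytes)


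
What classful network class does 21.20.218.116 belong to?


First octet: 21
Binary: 00010101
0xxxxxxx -> Class A (1-126)
Class A, default mask 255.0.0.0 (/8)


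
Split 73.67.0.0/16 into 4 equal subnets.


New prefix = 16 + 2 = 18
Each subnet has 16384 addresses
  73.67.0.0/18
  73.67.64.0/18
  73.67.128.0/18
  73.67.192.0/18
Subnets: 73.67.0.0/18, 73.67.64.0/18, 73.67.128.0/18, 73.67.192.0/18


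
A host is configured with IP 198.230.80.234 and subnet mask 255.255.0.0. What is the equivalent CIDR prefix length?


Binary: 11111111.11111111.00000000.00000000
Count leading 1s
Prefix: /16


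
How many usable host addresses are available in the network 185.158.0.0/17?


Host bits = 32 - 17 = 15
Total addresses = 2^15 = 32768
Usable = total - 2 (network and broadcast)
Usable hosts: 32766


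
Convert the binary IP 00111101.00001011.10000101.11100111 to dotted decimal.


00111101 = 61
00001011 = 11
10000101 = 133
11100111 = 231
IP: 61.11.133.231


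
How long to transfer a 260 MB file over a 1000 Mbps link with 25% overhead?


Effective throughput = 1000 * (1 - 25/100) = 750 Mbps
File size in Mb = 260 * 8 = 2080 Mb
Time = 2080 / 750
Time = 2.7733 seconds


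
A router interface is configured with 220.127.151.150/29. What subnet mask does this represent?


/29 means 29 network bits, 3 host bits
Binary: 11111111111111111111111111111000
Mask: 255.255.255.248


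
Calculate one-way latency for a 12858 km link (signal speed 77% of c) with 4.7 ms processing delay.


Speed = 0.77 * 3e5 km/s = 231000 km/s
Propagation delay = 12858 / 231000 = 0.0557 s = 55.6623 ms
Processing delay = 4.7 ms
Total one-way latency = 60.3623 ms


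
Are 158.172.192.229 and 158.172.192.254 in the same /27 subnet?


Mask: 255.255.255.224
158.172.192.229 AND mask = 158.172.192.224
158.172.192.254 AND mask = 158.172.192.224
Yes, same subnet (158.172.192.224)


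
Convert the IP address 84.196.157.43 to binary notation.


84 = 01010100
196 = 11000100
157 = 10011101
43 = 00101011
Binary: 01010100.11000100.10011101.00101011


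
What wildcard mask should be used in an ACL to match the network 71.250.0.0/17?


Subnet mask: 255.255.128.0
Wildcard = 255.255.255.255 - subnet mask
255 - 255 = 0
255 - 255 = 0
255 - 128 = 127
255 - 0 = 255
Wildcard: 0.0.127.255


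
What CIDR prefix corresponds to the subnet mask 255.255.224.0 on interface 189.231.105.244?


Binary: 11111111.11111111.11100000.00000000
Count leading 1s
Prefix: /19


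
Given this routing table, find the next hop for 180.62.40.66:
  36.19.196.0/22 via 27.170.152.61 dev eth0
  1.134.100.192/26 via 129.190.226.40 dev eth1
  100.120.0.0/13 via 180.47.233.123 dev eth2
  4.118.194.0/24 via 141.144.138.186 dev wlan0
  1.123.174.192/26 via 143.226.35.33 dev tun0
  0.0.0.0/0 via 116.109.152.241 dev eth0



Longest prefix match for 180.62.40.66:
  /22 36.19.196.0: no
  /26 1.134.100.192: no
  /13 100.120.0.0: no
  /24 4.118.194.0: no
  /26 1.123.174.192: no
  /0 0.0.0.0: MATCH
Selected: next-hop 116.109.152.241 via eth0 (matched /0)


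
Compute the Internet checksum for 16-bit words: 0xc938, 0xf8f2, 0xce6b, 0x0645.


Sum all words (with carry folding):
+ 0xc938 = 0xc938
+ 0xf8f2 = 0xc22b
+ 0xce6b = 0x9097
+ 0x0645 = 0x96dc
One's complement: ~0x96dc
Checksum = 0x6923


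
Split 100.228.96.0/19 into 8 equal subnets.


New prefix = 19 + 3 = 22
Each subnet has 1024 addresses
  100.228.96.0/22
  100.228.100.0/22
  100.228.104.0/22
  100.228.108.0/22
  100.228.112.0/22
  100.228.116.0/22
  100.228.120.0/22
  100.228.124.0/22
Subnets: 100.228.96.0/22, 100.228.100.0/22, 100.228.104.0/22, 100.228.108.0/22, 100.228.112.0/22, 100.228.116.0/22, 100.228.120.0/22, 100.228.124.0/22


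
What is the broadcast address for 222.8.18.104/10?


Network: 222.0.0.0/10
Host bits = 22
Set all host bits to 1:
Broadcast: 222.63.255.255


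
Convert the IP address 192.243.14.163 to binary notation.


192 = 11000000
243 = 11110011
14 = 00001110
163 = 10100011
Binary: 11000000.11110011.00001110.10100011


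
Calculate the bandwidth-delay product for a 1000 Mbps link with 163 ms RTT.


BDP = bandwidth * RTT
= 1000 Mbps * 163 ms
= 1000 * 1e6 * 163 / 1000 bits
= 163000000 bits
= 20375000 bytes
= 19897.4609 KB
BDP = 163000000 bits (20375000 bytes)


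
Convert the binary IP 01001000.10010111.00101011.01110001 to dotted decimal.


01001000 = 72
10010111 = 151
00101011 = 43
01110001 = 113
IP: 72.151.43.113


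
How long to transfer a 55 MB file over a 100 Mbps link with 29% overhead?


Effective throughput = 100 * (1 - 29/100) = 71 Mbps
File size in Mb = 55 * 8 = 440 Mb
Time = 440 / 71
Time = 6.1972 seconds


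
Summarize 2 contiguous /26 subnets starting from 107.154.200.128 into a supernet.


Original prefix: /26
Number of subnets: 2 = 2^1
New prefix = 26 - 1 = 25
Supernet: 107.154.200.128/25


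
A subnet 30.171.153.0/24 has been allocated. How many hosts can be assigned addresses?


Host bits = 32 - 24 = 8
Total addresses = 2^8 = 256
Usable = total - 2 (network and broadcast)
Usable hosts: 254


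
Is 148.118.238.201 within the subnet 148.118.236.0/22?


Subnet network: 148.118.236.0
Test IP AND mask: 148.118.236.0
Yes, 148.118.238.201 is in 148.118.236.0/22


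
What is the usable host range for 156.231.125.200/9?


Network: 156.128.0.0
Broadcast: 156.255.255.255
First usable = network + 1
Last usable = broadcast - 1
Range: 156.128.0.1 to 156.255.255.254


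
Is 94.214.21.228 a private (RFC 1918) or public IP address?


RFC 1918 private ranges:
  10.0.0.0/8 (10.0.0.0 - 10.255.255.255)
  172.16.0.0/12 (172.16.0.0 - 172.31.255.255)
  192.168.0.0/16 (192.168.0.0 - 192.168.255.255)
Public (not in any RFC 1918 range)


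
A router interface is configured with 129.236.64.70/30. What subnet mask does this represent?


/30 means 30 network bits, 2 host bits
Binary: 11111111111111111111111111111100
Mask: 255.255.255.252


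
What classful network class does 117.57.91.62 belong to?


First octet: 117
Binary: 01110101
0xxxxxxx -> Class A (1-126)
Class A, default mask 255.0.0.0 (/8)


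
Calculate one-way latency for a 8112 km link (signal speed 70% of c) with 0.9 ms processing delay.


Speed = 0.7 * 3e5 km/s = 210000 km/s
Propagation delay = 8112 / 210000 = 0.0386 s = 38.6286 ms
Processing delay = 0.9 ms
Total one-way latency = 39.5286 ms


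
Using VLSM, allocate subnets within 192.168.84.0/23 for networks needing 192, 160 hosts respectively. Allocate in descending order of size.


192 hosts -> /24 (254 usable): 192.168.84.0/24
160 hosts -> /24 (254 usable): 192.168.85.0/24
Allocation: 192.168.84.0/24 (192 hosts, 254 usable); 192.168.85.0/24 (160 hosts, 254 usable)


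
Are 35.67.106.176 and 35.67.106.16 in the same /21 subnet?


Mask: 255.255.248.0
35.67.106.176 AND mask = 35.67.104.0
35.67.106.16 AND mask = 35.67.104.0
Yes, same subnet (35.67.104.0)


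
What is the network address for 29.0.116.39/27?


IP:   00011101.00000000.01110100.00100111
Mask: 11111111.11111111.11111111.11100000
AND operation:
Net:  00011101.00000000.01110100.00100000
Network: 29.0.116.32/27


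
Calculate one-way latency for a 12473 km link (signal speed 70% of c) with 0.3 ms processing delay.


Speed = 0.7 * 3e5 km/s = 210000 km/s
Propagation delay = 12473 / 210000 = 0.0594 s = 59.3952 ms
Processing delay = 0.3 ms
Total one-way latency = 59.6952 ms


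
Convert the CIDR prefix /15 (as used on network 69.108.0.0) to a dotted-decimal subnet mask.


/15 means 15 network bits, 17 host bits
Binary: 11111111111111100000000000000000
Mask: 255.254.0.0


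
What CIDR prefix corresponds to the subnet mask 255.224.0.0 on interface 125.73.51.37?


Binary: 11111111.11100000.00000000.00000000
Count leading 1s
Prefix: /11


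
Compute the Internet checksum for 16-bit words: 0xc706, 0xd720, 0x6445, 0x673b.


Sum all words (with carry folding):
+ 0xc706 = 0xc706
+ 0xd720 = 0x9e27
+ 0x6445 = 0x026d
+ 0x673b = 0x69a8
One's complement: ~0x69a8
Checksum = 0x9657


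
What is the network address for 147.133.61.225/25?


IP:   10010011.10000101.00111101.11100001
Mask: 11111111.11111111.11111111.10000000
AND operation:
Net:  10010011.10000101.00111101.10000000
Network: 147.133.61.128/25


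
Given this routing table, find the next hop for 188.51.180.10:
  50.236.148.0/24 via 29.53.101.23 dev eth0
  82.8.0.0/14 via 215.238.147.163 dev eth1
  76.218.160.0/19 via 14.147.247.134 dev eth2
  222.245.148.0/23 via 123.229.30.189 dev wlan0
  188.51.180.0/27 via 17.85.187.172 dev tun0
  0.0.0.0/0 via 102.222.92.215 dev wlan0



Longest prefix match for 188.51.180.10:
  /24 50.236.148.0: no
  /14 82.8.0.0: no
  /19 76.218.160.0: no
  /23 222.245.148.0: no
  /27 188.51.180.0: MATCH
  /0 0.0.0.0: MATCH
Selected: next-hop 17.85.187.172 via tun0 (matched /27)


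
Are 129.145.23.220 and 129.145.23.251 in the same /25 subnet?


Mask: 255.255.255.128
129.145.23.220 AND mask = 129.145.23.128
129.145.23.251 AND mask = 129.145.23.128
Yes, same subnet (129.145.23.128)


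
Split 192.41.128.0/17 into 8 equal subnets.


New prefix = 17 + 3 = 20
Each subnet has 4096 addresses
  192.41.128.0/20
  192.41.144.0/20
  192.41.160.0/20
  192.41.176.0/20
  192.41.192.0/20
  192.41.208.0/20
  192.41.224.0/20
  192.41.240.0/20
Subnets: 192.41.128.0/20, 192.41.144.0/20, 192.41.160.0/20, 192.41.176.0/20, 192.41.192.0/20, 192.41.208.0/20, 192.41.224.0/20, 192.41.240.0/20


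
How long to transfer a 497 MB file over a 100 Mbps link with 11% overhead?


Effective throughput = 100 * (1 - 11/100) = 89 Mbps
File size in Mb = 497 * 8 = 3976 Mb
Time = 3976 / 89
Time = 44.6742 seconds


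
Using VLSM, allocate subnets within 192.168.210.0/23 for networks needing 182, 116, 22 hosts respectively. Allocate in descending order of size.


182 hosts -> /24 (254 usable): 192.168.210.0/24
116 hosts -> /25 (126 usable): 192.168.211.0/25
22 hosts -> /27 (30 usable): 192.168.211.128/27
Allocation: 192.168.210.0/24 (182 hosts, 254 usable); 192.168.211.0/25 (116 hosts, 126 usable); 192.168.211.128/27 (22 hosts, 30 usable)


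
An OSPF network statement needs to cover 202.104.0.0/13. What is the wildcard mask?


Subnet mask: 255.248.0.0
Wildcard = 255.255.255.255 - subnet mask
255 - 255 = 0
255 - 248 = 7
255 - 0 = 255
255 - 0 = 255
Wildcard: 0.7.255.255


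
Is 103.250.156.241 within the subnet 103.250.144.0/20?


Subnet network: 103.250.144.0
Test IP AND mask: 103.250.144.0
Yes, 103.250.156.241 is in 103.250.144.0/20


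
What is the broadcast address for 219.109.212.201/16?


Network: 219.109.0.0/16
Host bits = 16
Set all host bits to 1:
Broadcast: 219.109.255.255


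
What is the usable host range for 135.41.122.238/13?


Network: 135.40.0.0
Broadcast: 135.47.255.255
First usable = network + 1
Last usable = broadcast - 1
Range: 135.40.0.1 to 135.47.255.254


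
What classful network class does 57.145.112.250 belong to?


First octet: 57
Binary: 00111001
0xxxxxxx -> Class A (1-126)
Class A, default mask 255.0.0.0 (/8)


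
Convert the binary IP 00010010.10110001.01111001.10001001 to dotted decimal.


00010010 = 18
10110001 = 177
01111001 = 121
10001001 = 137
IP: 18.177.121.137


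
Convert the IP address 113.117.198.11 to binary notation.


113 = 01110001
117 = 01110101
198 = 11000110
11 = 00001011
Binary: 01110001.01110101.11000110.00001011


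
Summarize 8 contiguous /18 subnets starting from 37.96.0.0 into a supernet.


Original prefix: /18
Number of subnets: 8 = 2^3
New prefix = 18 - 3 = 15
Supernet: 37.96.0.0/15


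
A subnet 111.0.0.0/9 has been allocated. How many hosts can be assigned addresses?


Host bits = 32 - 9 = 23
Total addresses = 2^23 = 8388608
Usable = total - 2 (network and broadcast)
Usable hosts: 8388606


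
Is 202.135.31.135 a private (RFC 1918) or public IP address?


RFC 1918 private ranges:
  10.0.0.0/8 (10.0.0.0 - 10.255.255.255)
  172.16.0.0/12 (172.16.0.0 - 172.31.255.255)
  192.168.0.0/16 (192.168.0.0 - 192.168.255.255)
Public (not in any RFC 1918 range)


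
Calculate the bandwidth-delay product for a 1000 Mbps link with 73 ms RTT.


BDP = bandwidth * RTT
= 1000 Mbps * 73 ms
= 1000 * 1e6 * 73 / 1000 bits
= 73000000 bits
= 9125000 bytes
= 8911.1328 KB
BDP = 73000000 bits (9125000 bytes)


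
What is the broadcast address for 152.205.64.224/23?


Network: 152.205.64.0/23
Host bits = 9
Set all host bits to 1:
Broadcast: 152.205.65.255


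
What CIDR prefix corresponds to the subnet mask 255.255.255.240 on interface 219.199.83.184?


Binary: 11111111.11111111.11111111.11110000
Count leading 1s
Prefix: /28


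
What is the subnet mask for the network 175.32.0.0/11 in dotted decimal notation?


/11 means 11 network bits, 21 host bits
Binary: 11111111111000000000000000000000
Mask: 255.224.0.0


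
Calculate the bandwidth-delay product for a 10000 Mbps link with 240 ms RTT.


BDP = bandwidth * RTT
= 10000 Mbps * 240 ms
= 10000 * 1e6 * 240 / 1000 bits
= 2400000000 bits
= 300000000 bytes
= 292968.75 KB
BDP = 2400000000 bits (300000000 bytes)


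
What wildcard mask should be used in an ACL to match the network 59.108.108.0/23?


Subnet mask: 255.255.254.0
Wildcard = 255.255.255.255 - subnet mask
255 - 255 = 0
255 - 255 = 0
255 - 254 = 1
255 - 0 = 255
Wildcard: 0.0.1.255


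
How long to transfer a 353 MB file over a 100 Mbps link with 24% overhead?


Effective throughput = 100 * (1 - 24/100) = 76 Mbps
File size in Mb = 353 * 8 = 2824 Mb
Time = 2824 / 76
Time = 37.1579 seconds


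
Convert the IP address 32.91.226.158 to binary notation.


32 = 00100000
91 = 01011011
226 = 11100010
158 = 10011110
Binary: 00100000.01011011.11100010.10011110


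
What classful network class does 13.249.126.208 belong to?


First octet: 13
Binary: 00001101
0xxxxxxx -> Class A (1-126)
Class A, default mask 255.0.0.0 (/8)


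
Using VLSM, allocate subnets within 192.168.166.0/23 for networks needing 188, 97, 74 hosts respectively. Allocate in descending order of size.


188 hosts -> /24 (254 usable): 192.168.166.0/24
97 hosts -> /25 (126 usable): 192.168.167.0/25
74 hosts -> /25 (126 usable): 192.168.167.128/25
Allocation: 192.168.166.0/24 (188 hosts, 254 usable); 192.168.167.0/25 (97 hosts, 126 usable); 192.168.167.128/25 (74 hosts, 126 usable)


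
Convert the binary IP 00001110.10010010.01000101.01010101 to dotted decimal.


00001110 = 14
10010010 = 146
01000101 = 69
01010101 = 85
IP: 14.146.69.85


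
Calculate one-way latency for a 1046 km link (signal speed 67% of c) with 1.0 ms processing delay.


Speed = 0.67 * 3e5 km/s = 201000 km/s
Propagation delay = 1046 / 201000 = 0.0052 s = 5.204 ms
Processing delay = 1.0 ms
Total one-way latency = 6.204 ms


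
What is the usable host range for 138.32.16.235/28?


Network: 138.32.16.224
Broadcast: 138.32.16.239
First usable = network + 1
Last usable = broadcast - 1
Range: 138.32.16.225 to 138.32.16.238


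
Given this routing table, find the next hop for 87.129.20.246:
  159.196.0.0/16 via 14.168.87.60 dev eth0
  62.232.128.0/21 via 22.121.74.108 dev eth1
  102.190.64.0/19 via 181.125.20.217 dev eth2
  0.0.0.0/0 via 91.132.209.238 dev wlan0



Longest prefix match for 87.129.20.246:
  /16 159.196.0.0: no
  /21 62.232.128.0: no
  /19 102.190.64.0: no
  /0 0.0.0.0: MATCH
Selected: next-hop 91.132.209.238 via wlan0 (matched /0)


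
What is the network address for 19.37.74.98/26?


IP:   00010011.00100101.01001010.01100010
Mask: 11111111.11111111.11111111.11000000
AND operation:
Net:  00010011.00100101.01001010.01000000
Network: 19.37.74.64/26


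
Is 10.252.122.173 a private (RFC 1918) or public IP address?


RFC 1918 private ranges:
  10.0.0.0/8 (10.0.0.0 - 10.255.255.255)
  172.16.0.0/12 (172.16.0.0 - 172.31.255.255)
  192.168.0.0/16 (192.168.0.0 - 192.168.255.255)
Private (in 10.0.0.0/8)


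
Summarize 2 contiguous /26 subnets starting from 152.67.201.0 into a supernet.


Original prefix: /26
Number of subnets: 2 = 2^1
New prefix = 26 - 1 = 25
Supernet: 152.67.201.0/25


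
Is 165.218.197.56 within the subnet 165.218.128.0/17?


Subnet network: 165.218.128.0
Test IP AND mask: 165.218.128.0
Yes, 165.218.197.56 is in 165.218.128.0/17


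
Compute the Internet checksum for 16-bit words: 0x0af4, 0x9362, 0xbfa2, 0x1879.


Sum all words (with carry folding):
+ 0x0af4 = 0x0af4
+ 0x9362 = 0x9e56
+ 0xbfa2 = 0x5df9
+ 0x1879 = 0x7672
One's complement: ~0x7672
Checksum = 0x898d


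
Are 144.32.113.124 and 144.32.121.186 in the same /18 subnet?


Mask: 255.255.192.0
144.32.113.124 AND mask = 144.32.64.0
144.32.121.186 AND mask = 144.32.64.0
Yes, same subnet (144.32.64.0)


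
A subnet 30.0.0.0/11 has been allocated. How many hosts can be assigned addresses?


Host bits = 32 - 11 = 21
Total addresses = 2^21 = 2097152
Usable = total - 2 (network and broadcast)
Usable hosts: 2097150


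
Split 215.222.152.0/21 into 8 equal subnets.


New prefix = 21 + 3 = 24
Each subnet has 256 addresses
  215.222.152.0/24
  215.222.153.0/24
  215.222.154.0/24
  215.222.155.0/24
  215.222.156.0/24
  215.222.157.0/24
  215.222.158.0/24
  215.222.159.0/24
Subnets: 215.222.152.0/24, 215.222.153.0/24, 215.222.154.0/24, 215.222.155.0/24, 215.222.156.0/24, 215.222.157.0/24, 215.222.158.0/24, 215.222.159.0/24
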